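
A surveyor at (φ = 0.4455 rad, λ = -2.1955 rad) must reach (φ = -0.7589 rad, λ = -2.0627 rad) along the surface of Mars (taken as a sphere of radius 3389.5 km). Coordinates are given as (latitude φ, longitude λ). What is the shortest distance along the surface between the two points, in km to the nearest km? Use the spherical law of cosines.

4103 km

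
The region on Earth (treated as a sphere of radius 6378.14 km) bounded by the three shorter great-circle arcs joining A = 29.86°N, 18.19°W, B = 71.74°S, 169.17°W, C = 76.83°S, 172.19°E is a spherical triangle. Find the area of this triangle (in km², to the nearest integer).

11158436 km²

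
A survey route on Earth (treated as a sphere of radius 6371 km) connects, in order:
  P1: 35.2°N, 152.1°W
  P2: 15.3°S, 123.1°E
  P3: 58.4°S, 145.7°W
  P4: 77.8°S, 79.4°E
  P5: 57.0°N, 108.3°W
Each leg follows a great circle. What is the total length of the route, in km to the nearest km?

41401 km

Leg P1→P2: central angle 1.6516 rad, distance 10522.1 km.
Leg P2→P3: central angle 1.3550 rad, distance 8632.5 km.
Leg P3→P4: central angle 0.7162 rad, distance 4562.7 km.
Leg P4→P5: central angle 2.7757 rad, distance 17683.7 km.
Total: 10522.1 + 8632.5 + 4562.7 + 17683.7 ≈ 41401 km.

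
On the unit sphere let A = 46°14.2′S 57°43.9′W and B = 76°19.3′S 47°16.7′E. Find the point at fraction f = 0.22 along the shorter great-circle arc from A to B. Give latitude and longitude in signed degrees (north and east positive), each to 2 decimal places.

-56.33°, -51.88°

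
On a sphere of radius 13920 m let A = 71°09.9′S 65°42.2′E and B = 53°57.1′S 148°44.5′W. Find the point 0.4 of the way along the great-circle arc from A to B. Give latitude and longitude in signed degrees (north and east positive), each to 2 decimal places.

-81.34°, 158.21°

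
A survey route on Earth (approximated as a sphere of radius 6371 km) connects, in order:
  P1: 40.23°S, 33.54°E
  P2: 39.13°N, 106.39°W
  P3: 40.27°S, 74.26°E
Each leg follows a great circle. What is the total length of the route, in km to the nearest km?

Leg P1→P2: central angle 2.6076 rad, distance 16613.2 km.
Leg P2→P3: central angle 3.1199 rad, distance 19876.7 km.
Total: 16613.2 + 19876.7 ≈ 36490 km.

36490 km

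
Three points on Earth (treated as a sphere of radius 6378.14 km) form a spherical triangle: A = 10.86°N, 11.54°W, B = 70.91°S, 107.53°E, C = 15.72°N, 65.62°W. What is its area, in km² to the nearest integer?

60999500 km²

Side lengths (central angles): a = 2.1756, b = 0.9202, c = 1.9115 rad; semiperimeter s = 2.5036.
By l'Huilier's theorem, tan(E/4) = √[tan(s/2) tan((s−a)/2) tan((s−b)/2) tan((s−c)/2)], giving spherical excess E = 1.4995 rad.
Area = E·R² = 1.4995 × (6378.14)² ≈ 60999500 km².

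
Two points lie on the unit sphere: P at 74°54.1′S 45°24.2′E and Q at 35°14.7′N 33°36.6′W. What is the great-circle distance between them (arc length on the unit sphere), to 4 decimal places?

Let φ₁ = -1.3073 rad, φ₂ = 0.6151 rad, and Δλ = -1.3790 rad.
cos c = sin φ₁ sin φ₂ + cos φ₁ cos φ₂ cos Δλ = (-0.9655)(0.5771) + (0.2605)(0.8167)(0.1906) = -0.51661,
so c = arccos(-0.51661) = 2.11368 rad.
On the unit sphere the arc length equals the central angle: 2.1137.

2.1137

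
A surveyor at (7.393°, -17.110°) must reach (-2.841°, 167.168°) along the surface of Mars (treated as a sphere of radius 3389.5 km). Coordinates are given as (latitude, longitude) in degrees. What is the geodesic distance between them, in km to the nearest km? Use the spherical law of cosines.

With latitudes φ₁ = 7.393°, φ₂ = -2.841° and longitude difference Δλ = -175.722°:
cos c = sin φ₁ sin φ₂ + cos φ₁ cos φ₂ cos Δλ = (0.1287)(-0.0496) + (0.9917)(0.9988)(-0.9972) = -0.99409,
so c = arccos(-0.99409) = 3.03278 rad.
Distance = R·c = 3389.5 × 3.0328 ≈ 10280 km.

10280 km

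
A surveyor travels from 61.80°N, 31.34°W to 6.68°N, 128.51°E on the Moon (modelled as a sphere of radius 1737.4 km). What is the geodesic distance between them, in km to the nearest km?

3328 km

In radians: φ₁ = 1.0786, φ₂ = 0.1166, Δλ = 159.850° = 2.7899 rad.
cos c = sin φ₁ sin φ₂ + cos φ₁ cos φ₂ cos Δλ = (0.8813)(0.1163) + (0.4726)(0.9932)(-0.9388) = -0.33810,
so c = arccos(-0.33810) = 1.91569 rad.
Distance = R·c = 1737.4 × 1.9157 ≈ 3328 km.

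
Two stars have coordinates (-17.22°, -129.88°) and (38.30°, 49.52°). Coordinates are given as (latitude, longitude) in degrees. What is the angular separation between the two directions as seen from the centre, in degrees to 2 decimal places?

158.91°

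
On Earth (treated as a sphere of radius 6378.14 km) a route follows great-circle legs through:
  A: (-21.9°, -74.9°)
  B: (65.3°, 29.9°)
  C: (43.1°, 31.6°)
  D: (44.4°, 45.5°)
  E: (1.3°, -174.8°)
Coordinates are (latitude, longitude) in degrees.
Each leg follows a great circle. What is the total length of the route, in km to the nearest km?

Leg A→B: central angle 2.0241 rad, distance 12909.7 km.
Leg B→C: central angle 0.3878 rad, distance 2473.6 km.
Leg C→D: central angle 0.1765 rad, distance 1125.7 km.
Leg D→E: central angle 2.1281 rad, distance 13573.3 km.
Total: 12909.7 + 2473.6 + 1125.7 + 13573.3 ≈ 30082 km.

30082 km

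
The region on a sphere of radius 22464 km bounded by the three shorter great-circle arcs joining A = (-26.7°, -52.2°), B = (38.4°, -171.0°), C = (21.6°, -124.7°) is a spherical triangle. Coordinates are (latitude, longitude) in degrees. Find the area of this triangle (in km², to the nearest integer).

Side lengths (central angles): a = 0.7494, b = 1.4863, c = 2.2349 rad; semiperimeter s = 2.2353.
By l'Huilier's theorem, tan(E/4) = √[tan(s/2) tan((s−a)/2) tan((s−b)/2) tan((s−c)/2)], giving spherical excess E = 0.0492 rad.
Area = E·R² = 0.0492 × (22464)² ≈ 24815818 km².

24815818 km²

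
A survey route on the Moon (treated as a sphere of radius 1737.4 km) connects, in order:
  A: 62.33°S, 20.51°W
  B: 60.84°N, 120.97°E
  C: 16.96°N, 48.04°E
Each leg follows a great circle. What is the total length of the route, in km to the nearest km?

6939 km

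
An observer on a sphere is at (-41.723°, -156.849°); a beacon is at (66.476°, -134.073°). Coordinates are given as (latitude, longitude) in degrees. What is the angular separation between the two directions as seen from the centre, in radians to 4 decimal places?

1.9130 rad

In radians: φ₁ = -0.7282, φ₂ = 1.1602, Δλ = 22.776° = 0.3975 rad.
cos c = sin φ₁ sin φ₂ + cos φ₁ cos φ₂ cos Δλ = (-0.6655)(0.9169) + (0.7464)(0.3991)(0.9220) = -0.33555,
so c = arccos(-0.33555) = 1.91298 rad.
So the angular separation is 1.9130 rad.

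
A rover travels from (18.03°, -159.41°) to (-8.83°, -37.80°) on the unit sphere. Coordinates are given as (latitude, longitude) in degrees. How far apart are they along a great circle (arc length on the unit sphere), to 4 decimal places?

Let φ₁ = 0.3147 rad, φ₂ = -0.1541 rad, and Δλ = 2.1225 rad.
Haversine: a = sin²(Δφ/2) + cos φ₁ cos φ₂ sin²(Δλ/2) = 0.0539 + (0.9509)(0.9881)(0.7621) = 0.77000.
Central angle c = 2·arcsin(√a) = 2.14124 rad.
On the unit sphere the arc length equals the central angle: 2.1412.

2.1412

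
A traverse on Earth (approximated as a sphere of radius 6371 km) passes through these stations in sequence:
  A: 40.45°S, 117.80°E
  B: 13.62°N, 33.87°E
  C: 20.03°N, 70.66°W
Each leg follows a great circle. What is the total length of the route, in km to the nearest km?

Leg A→B: central angle 1.6454 rad, distance 10483.1 km.
Leg B→C: central angle 1.7198 rad, distance 10956.7 km.
Total: 10483.1 + 10956.7 ≈ 21440 km.

21440 km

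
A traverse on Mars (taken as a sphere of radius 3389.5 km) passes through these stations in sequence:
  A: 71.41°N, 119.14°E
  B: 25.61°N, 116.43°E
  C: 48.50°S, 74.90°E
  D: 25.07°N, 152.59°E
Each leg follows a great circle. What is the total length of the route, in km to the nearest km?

Leg A→B: central angle 0.7998 rad, distance 2711.0 km.
Leg B→C: central angle 1.4469 rad, distance 4904.3 km.
Leg C→D: central angle 1.7613 rad, distance 5970.0 km.
Total: 2711.0 + 4904.3 + 5970.0 ≈ 13585 km.

13585 km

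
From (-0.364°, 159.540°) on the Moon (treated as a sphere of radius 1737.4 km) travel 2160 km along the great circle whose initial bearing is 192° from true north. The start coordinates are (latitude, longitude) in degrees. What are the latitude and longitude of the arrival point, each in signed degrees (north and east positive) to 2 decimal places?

-68.15°, 127.61°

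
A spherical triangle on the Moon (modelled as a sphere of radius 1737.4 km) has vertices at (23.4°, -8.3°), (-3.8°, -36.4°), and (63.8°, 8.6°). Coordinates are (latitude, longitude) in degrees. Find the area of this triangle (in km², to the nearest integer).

Side lengths (central angles): a = 1.3160, b = 0.7317, c = 0.6738 rad; semiperimeter s = 1.3607.
By l'Huilier's theorem, tan(E/4) = √[tan(s/2) tan((s−a)/2) tan((s−b)/2) tan((s−c)/2)], giving spherical excess E = 0.1834 rad.
Area = E·R² = 0.1834 × (1737.4)² ≈ 553754 km².

553754 km²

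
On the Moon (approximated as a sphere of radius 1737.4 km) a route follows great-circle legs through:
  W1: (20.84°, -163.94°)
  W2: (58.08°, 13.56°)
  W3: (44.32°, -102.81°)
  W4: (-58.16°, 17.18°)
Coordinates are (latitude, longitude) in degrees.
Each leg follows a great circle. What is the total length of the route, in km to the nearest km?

Leg W1→W2: central angle 1.7637 rad, distance 3064.3 km.
Leg W2→W3: central angle 1.1318 rad, distance 1966.5 km.
Leg W3→W4: central angle 2.4690 rad, distance 4289.6 km.
Total: 3064.3 + 1966.5 + 4289.6 ≈ 9320 km.

9320 km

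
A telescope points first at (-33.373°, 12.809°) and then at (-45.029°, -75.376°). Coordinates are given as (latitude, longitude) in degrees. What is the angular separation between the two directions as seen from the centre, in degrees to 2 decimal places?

Let φ₁ = -0.5825 rad, φ₂ = -0.7859 rad, and Δλ = -1.5391 rad.
Haversine: a = sin²(Δφ/2) + cos φ₁ cos φ₂ sin²(Δλ/2) = 0.0103 + (0.8351)(0.7067)(0.4842) = 0.29607.
Central angle c = 2·arcsin(√a) = 1.15069 rad.
So the angular separation is 65.93°.

65.93°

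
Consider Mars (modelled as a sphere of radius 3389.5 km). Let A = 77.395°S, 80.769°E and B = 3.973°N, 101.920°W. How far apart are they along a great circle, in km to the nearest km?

6304 km

Let φ₁ = -1.3508 rad, φ₂ = 0.0693 rad, and Δλ = 3.0947 rad.
cos c = sin φ₁ sin φ₂ + cos φ₁ cos φ₂ cos Δλ = (-0.9759)(0.0693) + (0.2182)(0.9976)(-0.9989) = -0.28508,
so c = arccos(-0.28508) = 1.85989 rad.
Distance = R·c = 3389.5 × 1.8599 ≈ 6304 km.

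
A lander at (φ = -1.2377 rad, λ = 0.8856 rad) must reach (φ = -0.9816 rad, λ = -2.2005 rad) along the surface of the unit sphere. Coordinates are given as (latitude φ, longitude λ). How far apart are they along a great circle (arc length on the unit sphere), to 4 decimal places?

0.9219

Let φ₁ = -1.2377 rad, φ₂ = -0.9816 rad, and Δλ = -3.0861 rad.
cos c = sin φ₁ sin φ₂ + cos φ₁ cos φ₂ cos Δλ = (-0.9450)(-0.8314) + (0.3270)(0.5557)(-0.9985) = 0.60427,
so c = arccos(0.60427) = 0.92194 rad.
On the unit sphere the arc length equals the central angle: 0.9219.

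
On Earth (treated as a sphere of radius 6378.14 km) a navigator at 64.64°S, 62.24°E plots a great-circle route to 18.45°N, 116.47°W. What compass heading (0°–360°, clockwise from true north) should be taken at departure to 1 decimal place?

181.7°

Δλ = -178.710° = -3.1191 rad.
y = sin Δλ · cos φ₂ = (-0.0225)(0.9486) = -0.0214
x = cos φ₁ sin φ₂ − sin φ₁ cos φ₂ cos Δλ = (0.4283)(0.3165) − (-0.9036)(0.9486)(-0.9997) = -0.7214
θ = atan2(y, x) = -178.30°; adding 360° gives 181.7°.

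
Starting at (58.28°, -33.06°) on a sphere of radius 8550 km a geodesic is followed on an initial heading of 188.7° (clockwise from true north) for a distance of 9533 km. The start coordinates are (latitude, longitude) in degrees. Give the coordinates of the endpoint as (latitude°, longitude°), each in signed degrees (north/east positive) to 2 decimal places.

-5.29°, -40.90°

Angular distance δ = d/R = 9533/8550 = 1.11497 rad; initial bearing θ = 3.2934 rad.
sin φ₂ = sin φ₁ cos δ + cos φ₁ sin δ cos θ = (0.8506)(0.4402) + (0.5258)(0.8979)(-0.9885) = -0.0922, so φ₂ = -5.29°.
Δλ = atan2(sin θ sin δ cos φ₁, cos δ − sin φ₁ sin φ₂) = atan2(-0.0714, 0.5186) = -7.839°.
λ₂ = -33.060° − 7.839° = -40.90°.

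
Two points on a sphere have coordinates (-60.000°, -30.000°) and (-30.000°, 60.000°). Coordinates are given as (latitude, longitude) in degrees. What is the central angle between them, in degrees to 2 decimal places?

64.34°

In radians: φ₁ = -1.0472, φ₂ = -0.5236, Δλ = 90.000° = 1.5708 rad.
Haversine: a = sin²(Δφ/2) + cos φ₁ cos φ₂ sin²(Δλ/2) = 0.0670 + (0.5000)(0.8660)(0.5000) = 0.28349.
Central angle c = 2·arcsin(√a) = 1.12296 rad.
So the angular separation is 64.34°.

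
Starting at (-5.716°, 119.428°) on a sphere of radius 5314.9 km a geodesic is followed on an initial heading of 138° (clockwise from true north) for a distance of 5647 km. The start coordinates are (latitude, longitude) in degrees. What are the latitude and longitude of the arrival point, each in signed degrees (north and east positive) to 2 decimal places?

Angular distance δ = d/R = 5647/5314.9 = 1.06248 rad; initial bearing θ = 2.4086 rad.
sin φ₂ = sin φ₁ cos δ + cos φ₁ sin δ cos θ = (-0.0996)(0.4867) + (0.9950)(0.8736)(-0.7431) = -0.6944, so φ₂ = -43.98°.
Δλ = atan2(sin θ sin δ cos φ₁, cos δ − sin φ₁ sin φ₂) = atan2(0.5816, 0.4175) = 54.326°.
λ₂ = 119.428° + 54.326° = 173.75°.

-43.98°, 173.75°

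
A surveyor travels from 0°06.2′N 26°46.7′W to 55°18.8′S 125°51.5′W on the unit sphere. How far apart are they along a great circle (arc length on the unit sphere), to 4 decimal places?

1.6622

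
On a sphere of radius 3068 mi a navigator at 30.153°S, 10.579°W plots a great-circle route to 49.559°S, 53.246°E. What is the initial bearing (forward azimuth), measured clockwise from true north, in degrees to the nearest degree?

Δλ = 63.825° = 1.1140 rad.
y = sin Δλ · cos φ₂ = (0.8975)(0.6487) = 0.5821
x = cos φ₁ sin φ₂ − sin φ₁ cos φ₂ cos Δλ = (0.8647)(-0.7611) − (-0.5023)(0.6487)(0.4411) = -0.5144
θ = atan2(y, x) = 131.46°, so the bearing is 131°.

131°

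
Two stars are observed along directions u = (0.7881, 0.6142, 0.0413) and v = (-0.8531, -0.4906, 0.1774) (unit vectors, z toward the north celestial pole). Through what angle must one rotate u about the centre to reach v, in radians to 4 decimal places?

u·v = -0.9663; |u| = 1.0000, |v| = 1.0000.
cos θ = (u·v)/(|u||v|) = -0.9663, so θ = 2.8814 rad.

2.8814 rad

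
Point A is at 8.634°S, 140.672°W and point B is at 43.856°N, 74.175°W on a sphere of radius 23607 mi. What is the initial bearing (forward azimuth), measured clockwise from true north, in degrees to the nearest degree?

42°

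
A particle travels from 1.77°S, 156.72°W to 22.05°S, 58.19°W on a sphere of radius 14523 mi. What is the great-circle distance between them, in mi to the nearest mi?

24645 mi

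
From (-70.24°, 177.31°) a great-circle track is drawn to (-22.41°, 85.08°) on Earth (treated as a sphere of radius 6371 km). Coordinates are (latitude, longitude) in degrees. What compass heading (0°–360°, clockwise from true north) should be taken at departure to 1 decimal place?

260.0°

With φ₁ = -1.2259, φ₂ = -0.3911, Δλ = -1.6097 rad, the forward-azimuth formula gives
θ = atan2( sin Δλ cos φ₂ , cos φ₁ sin φ₂ − sin φ₁ cos φ₂ cos Δλ ) = atan2(-0.9238, -0.1627) = -99.99°.
Adding 360° brings this into [0°, 360°): 260.0°.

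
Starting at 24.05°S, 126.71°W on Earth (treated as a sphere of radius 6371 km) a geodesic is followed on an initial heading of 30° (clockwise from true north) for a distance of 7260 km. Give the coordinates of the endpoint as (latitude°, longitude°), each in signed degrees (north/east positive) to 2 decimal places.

Angular distance δ = d/R = 7260/6371 = 1.13954 rad; initial bearing θ = 0.5236 rad.
sin φ₂ = sin φ₁ cos δ + cos φ₁ sin δ cos θ = (-0.4075)(0.4180) + (0.9132)(0.9084)(0.8660) = 0.5481, so φ₂ = 33.24°.
Δλ = atan2(sin θ sin δ cos φ₁, cos δ − sin φ₁ sin φ₂) = atan2(0.4148, 0.6414) = 32.892°.
λ₂ = -126.710° + 32.892° = -93.82°.

33.24°, -93.82°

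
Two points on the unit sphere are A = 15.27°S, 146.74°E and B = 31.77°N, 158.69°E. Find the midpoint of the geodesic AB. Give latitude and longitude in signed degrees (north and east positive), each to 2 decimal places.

8.29°, 152.34°

Central angle δ = 0.8450 rad. Interpolating on the sphere with fraction f = 0.5:
P = [sin((1−f)δ)·A + sin(fδ)·B] / sin δ = 0.5482·A + 0.5482·B in Cartesian coordinates,
giving P = (-0.8764, 0.4594, 0.1443), i.e. latitude 8.29°, longitude 152.34°.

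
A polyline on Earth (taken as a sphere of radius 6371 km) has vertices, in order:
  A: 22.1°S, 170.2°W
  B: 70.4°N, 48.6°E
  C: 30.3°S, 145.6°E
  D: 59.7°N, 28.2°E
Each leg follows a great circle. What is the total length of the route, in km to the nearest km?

41902 km

Leg A→B: central angle 2.2101 rad, distance 14080.6 km.
Leg B→C: central angle 2.1067 rad, distance 13421.6 km.
Leg C→D: central angle 2.2602 rad, distance 14399.7 km.
Total: 14080.6 + 13421.6 + 14399.7 ≈ 41902 km.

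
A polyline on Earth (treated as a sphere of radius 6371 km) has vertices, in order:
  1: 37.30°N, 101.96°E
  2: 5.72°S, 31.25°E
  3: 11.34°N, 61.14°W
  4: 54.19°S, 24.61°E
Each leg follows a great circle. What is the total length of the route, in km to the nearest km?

Leg 1→2: central angle 1.3683 rad, distance 8717.7 km.
Leg 2→3: central angle 1.6311 rad, distance 10391.8 km.
Leg 3→4: central angle 1.6880 rad, distance 10754.3 km.
Total: 8717.7 + 10391.8 + 10754.3 ≈ 29864 km.

29864 km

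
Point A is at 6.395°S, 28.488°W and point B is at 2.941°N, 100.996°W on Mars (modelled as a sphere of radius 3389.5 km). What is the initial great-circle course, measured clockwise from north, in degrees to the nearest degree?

275°

Δλ = -72.508° = -1.2655 rad.
y = sin Δλ · cos φ₂ = (-0.9538)(0.9987) = -0.9525
x = cos φ₁ sin φ₂ − sin φ₁ cos φ₂ cos Δλ = (0.9938)(0.0513) − (-0.1114)(0.9987)(0.3006) = 0.0844
θ = atan2(y, x) = -84.93°; adding 360° gives 275°.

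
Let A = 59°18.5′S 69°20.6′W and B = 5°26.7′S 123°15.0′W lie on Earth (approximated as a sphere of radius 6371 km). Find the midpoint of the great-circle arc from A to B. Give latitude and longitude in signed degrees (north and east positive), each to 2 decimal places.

The central angle between A and B is δ = 1.1800 rad.
With f = 0.5, the slerp weights are sin((1−f)δ)/sin δ = 0.6017 and sin(fδ)/sin δ = 0.6017.
Weighted sum of the unit vectors: (0.6017)·(0.1801,-0.4776,-0.8599) + (0.6017)·(-0.5458,-0.8325,-0.0949) = (-0.2201, -0.7883, -0.5745).
Converting back: φ = atan2(z, √(x²+y²)) = -35.07°, λ = atan2(y, x) = -105.60°.

-35.07°, -105.60°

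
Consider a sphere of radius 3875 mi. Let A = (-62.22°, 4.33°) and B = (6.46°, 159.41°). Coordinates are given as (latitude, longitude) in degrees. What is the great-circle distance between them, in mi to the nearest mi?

In radians: φ₁ = -1.0859, φ₂ = 0.1127, Δλ = 155.080° = 2.7067 rad.
Haversine: a = sin²(Δφ/2) + cos φ₁ cos φ₂ sin²(Δλ/2) = 0.3182 + (0.4661)(0.9937)(0.9534) = 0.75977.
Central angle c = 2·arcsin(√a) = 2.11711 rad.
Distance = R·c = 3875 × 2.1171 ≈ 8204 mi.

8204 mi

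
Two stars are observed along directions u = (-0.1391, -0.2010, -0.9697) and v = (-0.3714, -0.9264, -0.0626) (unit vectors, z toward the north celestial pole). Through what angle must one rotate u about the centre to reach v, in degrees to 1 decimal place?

u·v = 0.2986; |u| = 1.0000, |v| = 1.0000.
cos θ = (u·v)/(|u||v|) = 0.2986, so θ = 72.6°.

72.6°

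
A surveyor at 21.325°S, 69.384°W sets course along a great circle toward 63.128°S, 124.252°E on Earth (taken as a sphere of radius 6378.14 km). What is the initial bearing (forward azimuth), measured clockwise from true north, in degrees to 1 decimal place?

186.1°

With φ₁ = -0.3722, φ₂ = -1.1018, Δλ = -2.9036 rad, the forward-azimuth formula gives
θ = atan2( sin Δλ cos φ₂ , cos φ₁ sin φ₂ − sin φ₁ cos φ₂ cos Δλ ) = atan2(-0.1066, -0.9907) = -173.86°.
Adding 360° brings this into [0°, 360°): 186.1°.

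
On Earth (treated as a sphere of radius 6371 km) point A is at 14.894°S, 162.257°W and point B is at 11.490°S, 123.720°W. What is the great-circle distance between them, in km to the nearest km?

Let φ₁ = -0.2599 rad, φ₂ = -0.2005 rad, and Δλ = 0.6726 rad.
Haversine: a = sin²(Δφ/2) + cos φ₁ cos φ₂ sin²(Δλ/2) = 0.0009 + (0.9664)(0.9800)(0.1089) = 0.10401.
Central angle c = 2·arcsin(√a) = 0.65676 rad.
Distance = R·c = 6371 × 0.6568 ≈ 4184 km.

4184 km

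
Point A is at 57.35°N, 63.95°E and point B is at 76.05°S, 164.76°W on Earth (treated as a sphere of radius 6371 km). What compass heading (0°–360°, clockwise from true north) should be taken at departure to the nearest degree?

With φ₁ = 1.0009, φ₂ = -1.3273, Δλ = 2.2914 rad, the forward-azimuth formula gives
θ = atan2( sin Δλ cos φ₂ , cos φ₁ sin φ₂ − sin φ₁ cos φ₂ cos Δλ ) = atan2(0.1811, -0.3897) = 155.07°.
So the initial bearing is 155°.

155°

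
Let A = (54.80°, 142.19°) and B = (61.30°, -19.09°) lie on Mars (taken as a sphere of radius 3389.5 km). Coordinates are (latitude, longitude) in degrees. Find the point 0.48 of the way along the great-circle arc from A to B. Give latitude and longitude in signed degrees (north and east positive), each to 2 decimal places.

The central angle between A and B is δ = 1.0989 rad.
With f = 0.48, the slerp weights are sin((1−f)δ)/sin δ = 0.6072 and sin(fδ)/sin δ = 0.5651.
Weighted sum of the unit vectors: (0.6072)·(-0.4554,0.3534,0.8171) + (0.5651)·(0.4538,-0.1571,0.8771) = (-0.0201, 0.1258, 0.9919).
Converting back: φ = atan2(z, √(x²+y²)) = 82.68°, λ = atan2(y, x) = 99.06°.

82.68°, 99.06°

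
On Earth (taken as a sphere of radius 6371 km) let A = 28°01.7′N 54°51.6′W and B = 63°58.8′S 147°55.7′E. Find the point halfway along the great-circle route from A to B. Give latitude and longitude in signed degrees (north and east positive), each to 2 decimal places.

-40.19°, -74.42°

Central angle δ = 2.4643 rad. Interpolating on the sphere with fraction f = 0.5:
P = [sin((1−f)δ)·A + sin(fδ)·B] / sin δ = 1.5051·A + 1.5051·B in Cartesian coordinates,
giving P = (0.2052, -0.7359, -0.6453), i.e. latitude -40.19°, longitude -74.42°.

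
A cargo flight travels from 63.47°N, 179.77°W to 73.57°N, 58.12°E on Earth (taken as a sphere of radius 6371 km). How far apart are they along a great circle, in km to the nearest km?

4194 km

With latitudes φ₁ = 63.470°, φ₂ = 73.570° and longitude difference Δλ = -122.110°:
cos c = sin φ₁ sin φ₂ + cos φ₁ cos φ₂ cos Δλ = (0.8947)(0.9592) + (0.4467)(0.2828)(-0.5315) = 0.79101,
so c = arccos(0.79101) = 0.65833 rad.
Distance = R·c = 6371 × 0.6583 ≈ 4194 km.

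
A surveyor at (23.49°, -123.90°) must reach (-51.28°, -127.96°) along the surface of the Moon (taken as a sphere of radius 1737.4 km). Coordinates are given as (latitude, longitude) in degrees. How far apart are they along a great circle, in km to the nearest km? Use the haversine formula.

2270 km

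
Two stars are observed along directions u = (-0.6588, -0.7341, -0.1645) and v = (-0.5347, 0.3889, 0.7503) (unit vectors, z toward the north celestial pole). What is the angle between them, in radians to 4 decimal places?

1.6275 rad

u·v = -0.0567; |u| = 1.0000, |v| = 1.0000.
cos θ = (u·v)/(|u||v|) = -0.0567, so θ = 1.6275 rad.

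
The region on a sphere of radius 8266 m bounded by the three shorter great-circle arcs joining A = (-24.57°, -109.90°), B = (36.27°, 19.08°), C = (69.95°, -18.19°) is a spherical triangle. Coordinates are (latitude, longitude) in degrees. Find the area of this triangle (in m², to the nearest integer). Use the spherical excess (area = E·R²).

76748273 m²

Side lengths (central angles): a = 0.6830, b = 1.9822, c = 2.3564 rad; semiperimeter s = 2.5108.
By l'Huilier's theorem, tan(E/4) = √[tan(s/2) tan((s−a)/2) tan((s−b)/2) tan((s−c)/2)], giving spherical excess E = 1.1233 rad.
Area = E·R² = 1.1233 × (8266)² ≈ 76748273 m².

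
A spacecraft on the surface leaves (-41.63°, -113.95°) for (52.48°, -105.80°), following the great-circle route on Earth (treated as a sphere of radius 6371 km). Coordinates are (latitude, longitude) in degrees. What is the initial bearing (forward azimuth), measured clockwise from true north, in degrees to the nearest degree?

5°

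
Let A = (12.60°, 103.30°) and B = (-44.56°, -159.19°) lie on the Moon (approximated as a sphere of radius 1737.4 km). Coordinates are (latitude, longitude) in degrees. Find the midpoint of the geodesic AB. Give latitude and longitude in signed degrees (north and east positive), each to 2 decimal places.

-23.15°, 141.97°

The central angle between A and B is δ = 1.8172 rad.
With f = 0.5, the slerp weights are sin((1−f)δ)/sin δ = 0.8132 and sin(fδ)/sin δ = 0.8132.
Weighted sum of the unit vectors: (0.8132)·(-0.2245,0.9497,0.2181) + (0.8132)·(-0.6660,-0.2531,-0.7017) = (-0.7242, 0.5665, -0.3932).
Converting back: φ = atan2(z, √(x²+y²)) = -23.15°, λ = atan2(y, x) = 141.97°.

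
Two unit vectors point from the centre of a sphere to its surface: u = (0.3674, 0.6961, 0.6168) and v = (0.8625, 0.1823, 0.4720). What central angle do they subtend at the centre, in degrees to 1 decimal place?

u·v = 0.7349; |u| = 1.0000, |v| = 1.0000.
cos θ = (u·v)/(|u||v|) = 0.7349, so θ = 42.7°.

42.7°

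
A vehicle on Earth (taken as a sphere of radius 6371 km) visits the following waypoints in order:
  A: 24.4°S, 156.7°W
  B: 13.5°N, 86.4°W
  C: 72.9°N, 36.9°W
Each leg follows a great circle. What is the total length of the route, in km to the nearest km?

Leg A→B: central angle 1.3673 rad, distance 8711.2 km.
Leg B→C: central angle 1.1496 rad, distance 7324.4 km.
Total: 8711.2 + 7324.4 ≈ 16036 km.

16036 km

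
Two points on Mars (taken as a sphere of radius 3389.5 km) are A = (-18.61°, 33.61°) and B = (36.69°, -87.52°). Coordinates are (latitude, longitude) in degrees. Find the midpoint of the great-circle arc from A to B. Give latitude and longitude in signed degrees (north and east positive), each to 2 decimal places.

Central angle δ = 2.1939 rad. Interpolating on the sphere with fraction f = 0.5:
P = [sin((1−f)δ)·A + sin(fδ)·B] / sin δ = 1.0957·A + 1.0957·B in Cartesian coordinates,
giving P = (0.9029, -0.3030, 0.3050), i.e. latitude 17.76°, longitude -18.55°.

17.76°, -18.55°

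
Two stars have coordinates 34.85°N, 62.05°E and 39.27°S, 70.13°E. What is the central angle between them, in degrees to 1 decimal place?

74.5°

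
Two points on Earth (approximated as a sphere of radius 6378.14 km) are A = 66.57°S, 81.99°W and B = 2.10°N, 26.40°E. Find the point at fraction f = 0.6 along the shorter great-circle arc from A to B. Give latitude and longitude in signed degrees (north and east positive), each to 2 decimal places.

The central angle between A and B is δ = 1.7305 rad.
With f = 0.6, the slerp weights are sin((1−f)δ)/sin δ = 0.6464 and sin(fδ)/sin δ = 0.8726.
Weighted sum of the unit vectors: (0.6464)·(0.0554,-0.3937,-0.9175) + (0.8726)·(0.8951,0.4443,0.0366) = (0.8169, 0.1332, -0.5612).
Converting back: φ = atan2(z, √(x²+y²)) = -34.14°, λ = atan2(y, x) = 9.26°.

-34.14°, 9.26°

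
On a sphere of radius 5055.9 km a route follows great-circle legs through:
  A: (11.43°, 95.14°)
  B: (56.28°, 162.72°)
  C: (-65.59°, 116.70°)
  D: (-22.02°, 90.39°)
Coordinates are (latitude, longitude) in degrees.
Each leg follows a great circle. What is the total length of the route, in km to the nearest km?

21324 km

Leg A→B: central angle 1.1893 rad, distance 6012.7 km.
Leg B→C: central angle 2.2119 rad, distance 11183.3 km.
Leg C→D: central angle 0.8164 rad, distance 4127.7 km.
Total: 6012.7 + 11183.3 + 4127.7 ≈ 21324 km.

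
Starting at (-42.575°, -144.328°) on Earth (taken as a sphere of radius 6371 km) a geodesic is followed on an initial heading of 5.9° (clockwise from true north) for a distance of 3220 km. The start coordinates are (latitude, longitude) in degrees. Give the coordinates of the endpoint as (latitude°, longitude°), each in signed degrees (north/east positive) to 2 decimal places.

-13.73°, -141.39°

Angular distance δ = d/R = 3220/6371 = 0.50542 rad; initial bearing θ = 0.1030 rad.
sin φ₂ = sin φ₁ cos δ + cos φ₁ sin δ cos θ = (-0.6766)(0.8750) + (0.7364)(0.4842)(0.9947) = -0.2373, so φ₂ = -13.73°.
Δλ = atan2(sin θ sin δ cos φ₁, cos δ − sin φ₁ sin φ₂) = atan2(0.0366, 0.7144) = 2.937°.
λ₂ = -144.328° + 2.937° = -141.39°.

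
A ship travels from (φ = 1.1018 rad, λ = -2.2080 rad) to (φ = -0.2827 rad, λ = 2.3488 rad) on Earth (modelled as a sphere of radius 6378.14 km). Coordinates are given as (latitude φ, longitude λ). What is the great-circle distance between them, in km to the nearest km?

Let φ₁ = 1.1018 rad, φ₂ = -0.2827 rad, and Δλ = -1.7264 rad.
cos c = sin φ₁ sin φ₂ + cos φ₁ cos φ₂ cos Δλ = (0.8920)(-0.2789) + (0.4520)(0.9603)(-0.1550) = -0.31609,
so c = arccos(-0.31609) = 1.89240 rad.
Distance = R·c = 6378.14 × 1.8924 ≈ 12070 km.

12070 km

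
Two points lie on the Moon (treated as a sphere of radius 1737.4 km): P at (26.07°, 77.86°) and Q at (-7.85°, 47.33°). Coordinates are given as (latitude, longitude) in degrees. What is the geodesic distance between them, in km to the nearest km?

Let φ₁ = 0.4550 rad, φ₂ = -0.1370 rad, and Δλ = -0.5328 rad.
Haversine: a = sin²(Δφ/2) + cos φ₁ cos φ₂ sin²(Δλ/2) = 0.0851 + (0.8983)(0.9906)(0.0693) = 0.14677.
Central angle c = 2·arcsin(√a) = 0.78632 rad.
Distance = R·c = 1737.4 × 0.7863 ≈ 1366 km.

1366 km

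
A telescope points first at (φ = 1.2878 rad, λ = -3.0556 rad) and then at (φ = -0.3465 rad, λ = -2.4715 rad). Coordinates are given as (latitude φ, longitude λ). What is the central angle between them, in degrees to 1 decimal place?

Let φ₁ = 1.2878 rad, φ₂ = -0.3465 rad, and Δλ = 0.5841 rad.
cos c = sin φ₁ sin φ₂ + cos φ₁ cos φ₂ cos Δλ = (0.9602)(-0.3396) + (0.2792)(0.9406)(0.8342) = -0.10700,
so c = arccos(-0.10700) = 1.67801 rad.
So the angular separation is 96.1°.

96.1°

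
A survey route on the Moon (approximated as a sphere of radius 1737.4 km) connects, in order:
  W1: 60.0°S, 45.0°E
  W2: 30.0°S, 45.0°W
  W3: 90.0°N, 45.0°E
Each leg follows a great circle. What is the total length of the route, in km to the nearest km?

5590 km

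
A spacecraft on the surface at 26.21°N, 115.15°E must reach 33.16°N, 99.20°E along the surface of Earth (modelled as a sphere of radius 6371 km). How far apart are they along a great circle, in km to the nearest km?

1721 km

In radians: φ₁ = 0.4575, φ₂ = 0.5788, Δλ = -15.950° = -0.2784 rad.
cos c = sin φ₁ sin φ₂ + cos φ₁ cos φ₂ cos Δλ = (0.4417)(0.5470) + (0.8972)(0.8371)(0.9615) = 0.96374,
so c = arccos(0.96374) = 0.27013 rad.
Distance = R·c = 6371 × 0.2701 ≈ 1721 km.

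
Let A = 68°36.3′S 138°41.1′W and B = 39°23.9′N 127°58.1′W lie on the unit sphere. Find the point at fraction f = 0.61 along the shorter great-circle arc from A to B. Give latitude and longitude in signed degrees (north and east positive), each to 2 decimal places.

-2.76°, -130.72°

The central angle between A and B is δ = 1.8902 rad.
With f = 0.61, the slerp weights are sin((1−f)δ)/sin δ = 0.7080 and sin(fδ)/sin δ = 0.9627.
Weighted sum of the unit vectors: (0.7080)·(-0.2740,-0.2408,-0.9311) + (0.9627)·(-0.4754,-0.6092,0.6347) = (-0.6517, -0.7570, -0.0482).
Converting back: φ = atan2(z, √(x²+y²)) = -2.76°, λ = atan2(y, x) = -130.72°.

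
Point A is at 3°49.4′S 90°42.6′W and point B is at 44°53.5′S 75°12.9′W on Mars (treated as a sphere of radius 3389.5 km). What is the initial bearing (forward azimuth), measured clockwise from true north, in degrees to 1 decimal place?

With φ₁ = -0.0667, φ₂ = -0.7835, Δλ = 0.2704 rad, the forward-azimuth formula gives
θ = atan2( sin Δλ cos φ₂ , cos φ₁ sin φ₂ − sin φ₁ cos φ₂ cos Δλ ) = atan2(0.1893, -0.6587) = 163.97°.
So the initial bearing is 164.0°.

164.0°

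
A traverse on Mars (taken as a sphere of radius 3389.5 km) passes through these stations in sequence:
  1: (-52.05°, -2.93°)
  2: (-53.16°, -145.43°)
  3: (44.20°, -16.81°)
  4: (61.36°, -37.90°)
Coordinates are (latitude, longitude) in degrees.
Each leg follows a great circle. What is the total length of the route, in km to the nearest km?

14027 km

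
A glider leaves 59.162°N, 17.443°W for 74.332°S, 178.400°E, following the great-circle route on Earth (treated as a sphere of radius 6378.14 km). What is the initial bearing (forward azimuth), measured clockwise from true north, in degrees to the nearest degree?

195°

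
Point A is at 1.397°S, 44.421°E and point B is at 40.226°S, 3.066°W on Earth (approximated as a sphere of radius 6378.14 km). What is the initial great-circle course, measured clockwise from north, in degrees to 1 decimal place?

221.6°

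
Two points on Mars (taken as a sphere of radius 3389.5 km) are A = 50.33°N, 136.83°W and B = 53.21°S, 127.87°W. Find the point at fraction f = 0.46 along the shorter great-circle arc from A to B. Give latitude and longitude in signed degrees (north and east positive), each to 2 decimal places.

2.70°, -132.75°

Central angle δ = 1.8119 rad. Interpolating on the sphere with fraction f = 0.46:
P = [sin((1−f)δ)·A + sin(fδ)·B] / sin δ = 0.8543·A + 0.7623·B in Cartesian coordinates,
giving P = (-0.6780, -0.7335, 0.0471), i.e. latitude 2.70°, longitude -132.75°.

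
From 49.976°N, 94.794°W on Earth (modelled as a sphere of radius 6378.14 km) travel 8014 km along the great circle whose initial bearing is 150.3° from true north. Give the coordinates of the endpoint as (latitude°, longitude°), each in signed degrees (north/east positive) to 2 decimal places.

-17.13°, -65.25°

Angular distance δ = d/R = 8014/6378.14 = 1.25648 rad; initial bearing θ = 2.6232 rad.
sin φ₂ = sin φ₁ cos δ + cos φ₁ sin δ cos θ = (0.7658)(0.3092) + (0.6431)(0.9510)(-0.8686) = -0.2945, so φ₂ = -17.13°.
Δλ = atan2(sin θ sin δ cos φ₁, cos δ − sin φ₁ sin φ₂) = atan2(0.3030, 0.5347) = 29.541°.
λ₂ = -94.794° + 29.541° = -65.25°.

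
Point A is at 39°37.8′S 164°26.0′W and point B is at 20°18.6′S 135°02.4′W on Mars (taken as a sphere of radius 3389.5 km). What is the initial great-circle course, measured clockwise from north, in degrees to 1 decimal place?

Δλ = 29.393° = 0.5130 rad.
y = sin Δλ · cos φ₂ = (0.4908)(0.9378) = 0.4603
x = cos φ₁ sin φ₂ − sin φ₁ cos φ₂ cos Δλ = (0.7702)(-0.3471) − (-0.6378)(0.9378)(0.8713) = 0.2538
θ = atan2(y, x) = 61.12°, so the bearing is 61.1°.

61.1°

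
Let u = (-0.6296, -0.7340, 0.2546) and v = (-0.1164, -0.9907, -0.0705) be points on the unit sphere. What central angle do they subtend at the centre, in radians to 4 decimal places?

u·v = 0.7825; |u| = 1.0000, |v| = 1.0000.
cos θ = (u·v)/(|u||v|) = 0.7825, so θ = 0.6721 rad.

0.6721 rad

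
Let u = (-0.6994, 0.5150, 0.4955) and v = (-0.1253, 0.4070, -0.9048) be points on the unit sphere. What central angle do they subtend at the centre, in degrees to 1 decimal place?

98.7°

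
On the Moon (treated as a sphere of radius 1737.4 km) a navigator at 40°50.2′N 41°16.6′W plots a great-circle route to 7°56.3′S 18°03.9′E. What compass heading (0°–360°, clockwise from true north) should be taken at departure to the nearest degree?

With φ₁ = 0.7127, φ₂ = -0.1386, Δλ = 1.0357 rad, the forward-azimuth formula gives
θ = atan2( sin Δλ cos φ₂ , cos φ₁ sin φ₂ − sin φ₁ cos φ₂ cos Δλ ) = atan2(0.8520, -0.4347) = 117.03°.
So the initial bearing is 117°.

117°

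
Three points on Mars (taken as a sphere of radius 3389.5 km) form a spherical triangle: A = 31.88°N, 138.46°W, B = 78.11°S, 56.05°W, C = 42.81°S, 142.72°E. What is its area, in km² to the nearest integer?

17319094 km²

Side lengths (central angles): a = 1.0217, b = 1.8112, c = 2.0871 rad; semiperimeter s = 2.4601.
By l'Huilier's theorem, tan(E/4) = √[tan(s/2) tan((s−a)/2) tan((s−b)/2) tan((s−c)/2)], giving spherical excess E = 1.5075 rad.
Area = E·R² = 1.5075 × (3389.5)² ≈ 17319094 km².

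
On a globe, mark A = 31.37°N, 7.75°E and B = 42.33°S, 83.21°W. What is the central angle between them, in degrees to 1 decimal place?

111.2°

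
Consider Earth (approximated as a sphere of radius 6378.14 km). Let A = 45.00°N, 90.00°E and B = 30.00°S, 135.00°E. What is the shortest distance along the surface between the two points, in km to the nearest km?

9511 km

With latitudes φ₁ = 45.000°, φ₂ = -30.000° and longitude difference Δλ = 45.000°:
cos c = sin φ₁ sin φ₂ + cos φ₁ cos φ₂ cos Δλ = (0.7071)(-0.5000) + (0.7071)(0.8660)(0.7071) = 0.07946,
so c = arccos(0.07946) = 1.49125 rad.
Distance = R·c = 6378.14 × 1.4913 ≈ 9511 km.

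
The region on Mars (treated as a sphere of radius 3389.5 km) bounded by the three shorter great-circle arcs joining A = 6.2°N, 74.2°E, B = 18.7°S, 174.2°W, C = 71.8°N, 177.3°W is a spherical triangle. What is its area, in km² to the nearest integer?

Side lengths (central angles): a = 1.5800, b = 1.5667, c = 1.9620 rad; semiperimeter s = 2.5543.
By l'Huilier's theorem, tan(E/4) = √[tan(s/2) tan((s−a)/2) tan((s−b)/2) tan((s−c)/2)], giving spherical excess E = 1.9696 rad.
Area = E·R² = 1.9696 × (3389.5)² ≈ 22627685 km².

22627685 km²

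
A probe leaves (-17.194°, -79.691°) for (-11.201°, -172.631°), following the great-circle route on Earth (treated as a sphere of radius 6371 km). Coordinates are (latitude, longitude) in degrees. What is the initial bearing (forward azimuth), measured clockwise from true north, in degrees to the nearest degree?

258°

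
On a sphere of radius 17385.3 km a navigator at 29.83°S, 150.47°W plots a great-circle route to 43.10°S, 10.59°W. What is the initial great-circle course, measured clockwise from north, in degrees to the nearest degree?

Δλ = 139.880° = 2.4414 rad.
y = sin Δλ · cos φ₂ = (0.6444)(0.7302) = 0.4705
x = cos φ₁ sin φ₂ − sin φ₁ cos φ₂ cos Δλ = (0.8675)(-0.6833) − (-0.4974)(0.7302)(-0.7647) = -0.8705
θ = atan2(y, x) = 151.61°, so the bearing is 152°.

152°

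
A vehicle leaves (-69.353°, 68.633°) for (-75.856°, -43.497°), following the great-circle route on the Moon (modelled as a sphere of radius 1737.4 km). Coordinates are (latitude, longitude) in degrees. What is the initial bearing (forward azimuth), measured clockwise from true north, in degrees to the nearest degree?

208°

With φ₁ = -1.2104, φ₂ = -1.3239, Δλ = -1.9570 rad, the forward-azimuth formula gives
θ = atan2( sin Δλ cos φ₂ , cos φ₁ sin φ₂ − sin φ₁ cos φ₂ cos Δλ ) = atan2(-0.2264, -0.4281) = -152.13°.
Adding 360° brings this into [0°, 360°): 208°.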